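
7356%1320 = 756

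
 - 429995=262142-692137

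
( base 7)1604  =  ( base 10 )641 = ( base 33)je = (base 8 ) 1201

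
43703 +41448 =85151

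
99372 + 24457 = 123829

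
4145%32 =17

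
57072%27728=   1616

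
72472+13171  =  85643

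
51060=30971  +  20089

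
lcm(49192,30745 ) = 245960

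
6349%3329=3020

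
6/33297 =2/11099 = 0.00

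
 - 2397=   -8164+5767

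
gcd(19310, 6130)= 10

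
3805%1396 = 1013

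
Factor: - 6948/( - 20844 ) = 3^( - 1)=1/3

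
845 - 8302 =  - 7457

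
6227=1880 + 4347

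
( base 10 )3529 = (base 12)2061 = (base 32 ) 3E9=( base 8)6711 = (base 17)c3a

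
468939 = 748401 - 279462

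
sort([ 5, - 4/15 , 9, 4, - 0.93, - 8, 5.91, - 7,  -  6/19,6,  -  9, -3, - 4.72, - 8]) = [-9,-8,-8, -7,-4.72,-3, - 0.93, - 6/19, - 4/15, 4,  5,5.91,6,  9]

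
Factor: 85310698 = 2^1*11^1*31^1*67^1*1867^1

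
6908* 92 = 635536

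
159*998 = 158682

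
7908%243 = 132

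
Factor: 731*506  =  369886 = 2^1*11^1*17^1*23^1*43^1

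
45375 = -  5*( - 9075 ) 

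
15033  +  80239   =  95272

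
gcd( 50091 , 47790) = 177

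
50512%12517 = 444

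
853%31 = 16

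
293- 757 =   -  464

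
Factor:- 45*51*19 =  - 3^3*5^1*17^1 * 19^1 = -43605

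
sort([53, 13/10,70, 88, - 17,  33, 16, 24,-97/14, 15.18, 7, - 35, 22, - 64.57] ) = [ - 64.57, - 35, - 17 , - 97/14, 13/10, 7, 15.18, 16, 22,24, 33,53,70, 88]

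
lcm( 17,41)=697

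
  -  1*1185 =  - 1185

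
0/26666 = 0 = 0.00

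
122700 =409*300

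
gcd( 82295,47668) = 1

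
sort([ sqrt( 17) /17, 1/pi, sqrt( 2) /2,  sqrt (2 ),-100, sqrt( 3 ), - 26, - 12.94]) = [  -  100,-26, - 12.94,sqrt( 17 )/17,1/pi,sqrt ( 2 ) /2,sqrt(2 ),sqrt(3 )]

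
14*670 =9380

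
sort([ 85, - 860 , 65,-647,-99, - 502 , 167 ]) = [-860, - 647, - 502,-99,65,85,167 ]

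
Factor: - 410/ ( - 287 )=10/7=2^1 * 5^1 *7^( - 1) 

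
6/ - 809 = - 1 + 803/809 = - 0.01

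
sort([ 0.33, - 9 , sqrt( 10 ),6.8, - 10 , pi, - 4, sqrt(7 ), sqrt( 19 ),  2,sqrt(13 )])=[ - 10, - 9, - 4,0.33, 2, sqrt(7),pi,sqrt(10 ),sqrt( 13 ),sqrt( 19 ),6.8 ] 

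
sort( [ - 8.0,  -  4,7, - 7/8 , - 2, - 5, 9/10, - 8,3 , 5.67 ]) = [ -8.0 ,  -  8,- 5, - 4, - 2,-7/8,9/10, 3, 5.67, 7] 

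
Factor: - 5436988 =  - 2^2*1359247^1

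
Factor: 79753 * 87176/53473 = 2^3*7^ ( - 1) * 17^1* 173^1*461^1 * 641^1*7639^( - 1) = 6952547528/53473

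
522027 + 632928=1154955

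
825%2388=825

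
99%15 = 9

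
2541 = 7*363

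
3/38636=3/38636 = 0.00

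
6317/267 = 23  +  176/267 = 23.66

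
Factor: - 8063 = - 11^1*733^1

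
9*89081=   801729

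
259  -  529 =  - 270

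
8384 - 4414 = 3970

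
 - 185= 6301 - 6486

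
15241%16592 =15241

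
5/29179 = 5/29179 = 0.00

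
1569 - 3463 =  -  1894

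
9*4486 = 40374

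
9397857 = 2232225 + 7165632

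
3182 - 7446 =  - 4264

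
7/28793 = 7/28793 = 0.00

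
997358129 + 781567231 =1778925360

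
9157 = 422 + 8735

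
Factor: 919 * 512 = 470528 = 2^9 * 919^1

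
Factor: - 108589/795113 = -11^( - 1) * 13^1*41^( - 2)*43^(  -  1)*8353^1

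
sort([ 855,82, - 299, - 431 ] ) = [-431 ,-299, 82,  855]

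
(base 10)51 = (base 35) 1G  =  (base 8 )63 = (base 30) 1L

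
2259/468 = 251/52 = 4.83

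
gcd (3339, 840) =21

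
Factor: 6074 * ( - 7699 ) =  - 46763726 = - 2^1*3037^1*7699^1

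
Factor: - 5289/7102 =  -  2^( - 1 )*3^1*41^1 * 43^1*53^(- 1)*67^( - 1) 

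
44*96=4224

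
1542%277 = 157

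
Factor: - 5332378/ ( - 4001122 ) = 2666189/2000561   =  41^1*641^( - 1 )*3121^( - 1)*65029^1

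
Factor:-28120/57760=-2^(-2)*19^( - 1) * 37^1 = -  37/76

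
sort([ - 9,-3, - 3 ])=[  -  9, - 3, - 3 ]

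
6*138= 828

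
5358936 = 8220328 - 2861392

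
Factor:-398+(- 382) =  - 780 = - 2^2 * 3^1*5^1*13^1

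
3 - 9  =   - 6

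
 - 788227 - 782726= - 1570953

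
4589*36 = 165204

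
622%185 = 67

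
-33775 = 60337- 94112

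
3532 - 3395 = 137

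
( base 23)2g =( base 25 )2C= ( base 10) 62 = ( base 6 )142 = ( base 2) 111110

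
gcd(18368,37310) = 574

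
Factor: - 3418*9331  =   - 2^1 *7^1 * 31^1*43^1*1709^1 = -  31893358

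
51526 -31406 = 20120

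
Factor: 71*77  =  7^1 * 11^1*71^1 = 5467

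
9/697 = 9/697 = 0.01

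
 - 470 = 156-626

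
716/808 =179/202 = 0.89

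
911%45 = 11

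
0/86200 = 0 = 0.00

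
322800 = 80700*4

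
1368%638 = 92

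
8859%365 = 99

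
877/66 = 877/66 = 13.29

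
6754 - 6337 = 417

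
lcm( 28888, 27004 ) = 1242184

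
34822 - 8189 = 26633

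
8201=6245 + 1956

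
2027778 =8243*246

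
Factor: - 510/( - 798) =5^1*7^( - 1 )*17^1*19^(-1 )=85/133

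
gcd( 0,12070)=12070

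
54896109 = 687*79907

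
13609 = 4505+9104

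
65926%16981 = 14983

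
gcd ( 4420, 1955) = 85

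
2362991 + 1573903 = 3936894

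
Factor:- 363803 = -11^1*33073^1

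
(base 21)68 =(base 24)5E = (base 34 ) 3w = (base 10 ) 134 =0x86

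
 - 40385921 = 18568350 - 58954271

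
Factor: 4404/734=2^1 * 3^1 = 6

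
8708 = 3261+5447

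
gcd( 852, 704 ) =4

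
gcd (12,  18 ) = 6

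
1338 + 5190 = 6528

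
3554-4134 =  - 580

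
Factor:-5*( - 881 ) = 4405 = 5^1*881^1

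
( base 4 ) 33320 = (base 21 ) 268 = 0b1111111000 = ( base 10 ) 1016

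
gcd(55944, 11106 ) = 18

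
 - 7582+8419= 837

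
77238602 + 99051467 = 176290069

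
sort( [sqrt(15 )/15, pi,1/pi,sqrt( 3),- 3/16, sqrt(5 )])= [  -  3/16,sqrt( 15 ) /15,1/pi , sqrt (3), sqrt( 5) , pi ]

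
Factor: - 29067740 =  - 2^2 * 5^1*13^1*111799^1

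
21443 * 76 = 1629668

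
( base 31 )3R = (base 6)320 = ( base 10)120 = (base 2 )1111000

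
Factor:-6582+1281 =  - 3^2*19^1  *31^1 = - 5301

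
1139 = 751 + 388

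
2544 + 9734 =12278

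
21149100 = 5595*3780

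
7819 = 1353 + 6466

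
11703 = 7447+4256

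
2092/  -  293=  - 8 + 252/293 =- 7.14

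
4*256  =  1024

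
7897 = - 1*( - 7897)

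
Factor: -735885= - 3^4*5^1*23^1* 79^1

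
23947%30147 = 23947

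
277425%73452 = 57069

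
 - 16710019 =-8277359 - 8432660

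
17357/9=17357/9=1928.56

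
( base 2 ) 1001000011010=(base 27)69H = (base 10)4634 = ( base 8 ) 11032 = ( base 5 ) 122014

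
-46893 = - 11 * 4263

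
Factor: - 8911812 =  - 2^2*3^1*7^1*13^1*8161^1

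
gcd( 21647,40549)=1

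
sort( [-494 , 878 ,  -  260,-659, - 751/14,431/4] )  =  [ - 659, - 494, - 260, - 751/14,  431/4, 878] 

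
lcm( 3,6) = 6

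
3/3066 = 1/1022 = 0.00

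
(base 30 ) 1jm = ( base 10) 1492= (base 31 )1h4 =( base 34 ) 19U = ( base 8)2724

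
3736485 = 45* 83033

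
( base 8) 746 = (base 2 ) 111100110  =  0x1E6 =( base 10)486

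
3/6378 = 1/2126 = 0.00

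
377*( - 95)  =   - 35815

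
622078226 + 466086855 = 1088165081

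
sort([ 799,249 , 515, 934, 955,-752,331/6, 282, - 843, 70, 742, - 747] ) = [ - 843 ,  -  752,-747,  331/6,70, 249,282,515, 742,799, 934, 955] 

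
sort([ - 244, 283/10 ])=[ -244,283/10]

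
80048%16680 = 13328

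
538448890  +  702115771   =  1240564661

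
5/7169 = 5/7169  =  0.00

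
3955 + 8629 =12584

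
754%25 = 4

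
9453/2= 4726 + 1/2 = 4726.50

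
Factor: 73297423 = 31^1*2364433^1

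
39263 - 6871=32392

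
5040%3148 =1892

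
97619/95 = 1027 + 54/95 = 1027.57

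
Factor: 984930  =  2^1*3^1*5^1*32831^1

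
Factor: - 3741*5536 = -2^5 * 3^1 * 29^1*43^1*173^1 = - 20710176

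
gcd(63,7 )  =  7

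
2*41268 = 82536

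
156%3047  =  156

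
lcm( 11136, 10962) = 701568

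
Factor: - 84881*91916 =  - 7801921996  =  - 2^2*11^1*17^1*2089^1*4993^1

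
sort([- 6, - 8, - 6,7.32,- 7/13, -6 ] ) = [- 8, - 6, - 6, - 6, - 7/13,7.32]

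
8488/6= 1414 + 2/3= 1414.67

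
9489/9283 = 1 +206/9283 = 1.02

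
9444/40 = 2361/10 = 236.10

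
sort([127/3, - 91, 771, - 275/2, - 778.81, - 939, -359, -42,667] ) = [ - 939, - 778.81, - 359, - 275/2, - 91, - 42  ,  127/3,667, 771 ] 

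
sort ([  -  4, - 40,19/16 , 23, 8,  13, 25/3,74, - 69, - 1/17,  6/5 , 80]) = [- 69,  -  40, - 4  , - 1/17, 19/16, 6/5 , 8,25/3 , 13  ,  23,74 , 80] 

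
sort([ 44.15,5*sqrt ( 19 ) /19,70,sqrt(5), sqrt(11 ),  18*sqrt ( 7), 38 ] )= [ 5*sqrt( 19)/19,sqrt ( 5 ),sqrt(11 ),38,44.15,18 * sqrt(7 ),70] 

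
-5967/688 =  - 9+ 225/688=-8.67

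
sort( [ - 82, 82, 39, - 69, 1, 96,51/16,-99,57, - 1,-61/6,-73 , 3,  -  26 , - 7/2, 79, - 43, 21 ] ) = [-99, - 82, -73,-69,  -  43, - 26, - 61/6,-7/2,-1, 1  ,  3,51/16, 21, 39, 57, 79, 82,  96] 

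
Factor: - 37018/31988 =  - 18509/15994 = -2^ (-1)*11^ (-1)*83^1*223^1*727^(-1) 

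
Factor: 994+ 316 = 2^1*5^1 * 131^1 = 1310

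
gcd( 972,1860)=12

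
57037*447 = 25495539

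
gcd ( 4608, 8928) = 288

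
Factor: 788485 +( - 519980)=268505  =  5^1*83^1*647^1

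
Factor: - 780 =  - 2^2*3^1*5^1*13^1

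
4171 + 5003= 9174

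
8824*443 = 3909032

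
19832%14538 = 5294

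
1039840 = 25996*40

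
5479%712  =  495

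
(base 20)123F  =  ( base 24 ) f9j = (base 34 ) 7n1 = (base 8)21253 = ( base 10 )8875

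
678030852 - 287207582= 390823270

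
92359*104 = 9605336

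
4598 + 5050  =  9648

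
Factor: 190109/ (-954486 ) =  - 2^(-1)*3^( - 2 )*13^( - 1)*151^1 * 1259^1*4079^( - 1)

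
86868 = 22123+64745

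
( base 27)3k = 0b1100101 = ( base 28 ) 3h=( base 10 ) 101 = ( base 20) 51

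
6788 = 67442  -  60654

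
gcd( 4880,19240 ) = 40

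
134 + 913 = 1047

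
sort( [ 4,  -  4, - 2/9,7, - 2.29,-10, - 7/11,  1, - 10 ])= [ - 10, - 10,-4,-2.29 , - 7/11, - 2/9 , 1, 4,7]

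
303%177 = 126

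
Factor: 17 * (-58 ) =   -  986 =- 2^1*17^1 * 29^1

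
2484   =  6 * 414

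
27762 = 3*9254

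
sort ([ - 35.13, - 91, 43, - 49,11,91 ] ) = [ - 91, -49,- 35.13,11,43,91 ] 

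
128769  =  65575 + 63194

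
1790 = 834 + 956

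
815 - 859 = -44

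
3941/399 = 563/57 = 9.88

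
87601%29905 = 27791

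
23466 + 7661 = 31127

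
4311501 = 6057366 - 1745865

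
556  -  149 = 407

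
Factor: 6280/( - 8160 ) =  - 157/204 = - 2^( - 2)*3^ (-1)*17^( - 1)*157^1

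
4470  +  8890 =13360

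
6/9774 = 1/1629 = 0.00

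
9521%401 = 298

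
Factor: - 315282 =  - 2^1*3^1 *11^1*17^1*281^1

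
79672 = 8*9959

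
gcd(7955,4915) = 5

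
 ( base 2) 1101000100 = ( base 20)21g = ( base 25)18b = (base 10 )836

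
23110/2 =11555 =11555.00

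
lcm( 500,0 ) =0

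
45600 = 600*76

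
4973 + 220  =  5193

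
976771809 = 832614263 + 144157546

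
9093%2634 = 1191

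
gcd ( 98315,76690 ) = 5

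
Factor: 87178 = 2^1*7^1*13^1*479^1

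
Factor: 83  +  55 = 2^1*3^1*23^1 = 138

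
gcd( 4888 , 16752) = 8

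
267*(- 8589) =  - 2293263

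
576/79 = 7+23/79 = 7.29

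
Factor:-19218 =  - 2^1*3^1  *3203^1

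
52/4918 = 26/2459  =  0.01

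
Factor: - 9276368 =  - 2^4*579773^1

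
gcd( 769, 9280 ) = 1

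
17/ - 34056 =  - 1 + 34039/34056 = - 0.00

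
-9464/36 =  - 2366/9 = - 262.89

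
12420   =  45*276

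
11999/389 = 30 + 329/389 = 30.85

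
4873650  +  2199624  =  7073274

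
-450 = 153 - 603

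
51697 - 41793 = 9904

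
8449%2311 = 1516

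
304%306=304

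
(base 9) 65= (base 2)111011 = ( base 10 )59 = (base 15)3E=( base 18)35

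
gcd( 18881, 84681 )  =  1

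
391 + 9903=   10294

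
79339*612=48555468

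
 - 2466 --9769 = 7303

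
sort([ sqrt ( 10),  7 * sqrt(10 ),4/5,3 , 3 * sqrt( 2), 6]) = [ 4/5,3, sqrt( 10 ), 3*sqrt(2 ),6, 7 * sqrt( 10 )]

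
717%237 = 6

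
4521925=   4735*955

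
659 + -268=391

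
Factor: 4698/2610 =3^2*5^( - 1 ) = 9/5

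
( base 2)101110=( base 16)2E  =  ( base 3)1201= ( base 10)46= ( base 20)26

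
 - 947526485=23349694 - 970876179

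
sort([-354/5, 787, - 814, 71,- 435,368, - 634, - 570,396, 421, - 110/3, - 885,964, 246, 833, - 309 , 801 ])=[  -  885, - 814, - 634,-570,-435, - 309,  -  354/5, - 110/3, 71,246,  368, 396,421,  787,801,  833,964] 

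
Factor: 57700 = 2^2*5^2*577^1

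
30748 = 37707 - 6959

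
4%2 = 0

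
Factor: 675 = 3^3*5^2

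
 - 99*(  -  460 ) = 45540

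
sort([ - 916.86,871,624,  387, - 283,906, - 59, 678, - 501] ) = [-916.86,  -  501 ,-283, - 59, 387,624 , 678,871,906]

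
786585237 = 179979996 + 606605241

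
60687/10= 60687/10 = 6068.70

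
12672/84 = 150 + 6/7=   150.86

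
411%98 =19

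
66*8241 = 543906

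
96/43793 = 96/43793 = 0.00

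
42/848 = 21/424  =  0.05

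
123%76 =47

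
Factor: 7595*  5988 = 45478860= 2^2*3^1*5^1*7^2 * 31^1*499^1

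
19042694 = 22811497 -3768803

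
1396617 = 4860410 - 3463793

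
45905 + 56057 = 101962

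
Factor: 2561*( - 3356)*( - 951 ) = 8173574916 = 2^2*3^1*13^1*197^1*317^1*839^1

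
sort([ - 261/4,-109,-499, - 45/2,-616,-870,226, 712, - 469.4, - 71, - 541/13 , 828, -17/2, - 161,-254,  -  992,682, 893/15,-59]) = [ - 992, - 870, - 616,-499,-469.4, - 254, - 161,- 109, - 71, - 261/4, - 59, - 541/13, - 45/2, - 17/2,893/15,226 , 682,712,828 ] 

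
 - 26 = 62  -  88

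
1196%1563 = 1196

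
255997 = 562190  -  306193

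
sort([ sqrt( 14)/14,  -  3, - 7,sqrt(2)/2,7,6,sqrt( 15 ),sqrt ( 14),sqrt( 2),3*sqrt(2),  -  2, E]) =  [ - 7,- 3, - 2,sqrt( 14 ) /14, sqrt( 2 ) /2, sqrt( 2), E,sqrt( 14),sqrt( 15),3*sqrt( 2) , 6, 7]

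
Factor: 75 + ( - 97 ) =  - 22 = - 2^1* 11^1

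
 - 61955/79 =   -  785 +60/79 = -784.24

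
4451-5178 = -727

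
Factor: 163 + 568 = 17^1*43^1   =  731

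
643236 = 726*886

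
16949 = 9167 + 7782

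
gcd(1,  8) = 1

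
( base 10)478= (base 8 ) 736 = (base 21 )11g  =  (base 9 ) 581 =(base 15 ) 21D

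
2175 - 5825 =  - 3650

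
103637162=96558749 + 7078413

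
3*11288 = 33864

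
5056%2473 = 110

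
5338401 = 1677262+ 3661139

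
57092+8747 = 65839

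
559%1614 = 559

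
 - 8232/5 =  - 8232/5 = - 1646.40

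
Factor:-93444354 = - 2^1  *3^4  *23^1*31^1* 809^1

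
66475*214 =14225650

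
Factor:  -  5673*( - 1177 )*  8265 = 3^2*5^1 * 11^1* 19^1*29^1*31^1*61^1*107^1 = 55186405065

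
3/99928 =3/99928 = 0.00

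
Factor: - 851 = - 23^1  *  37^1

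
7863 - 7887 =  -24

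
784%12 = 4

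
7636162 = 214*35683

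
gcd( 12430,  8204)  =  2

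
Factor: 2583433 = 59^1* 43787^1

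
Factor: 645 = 3^1 * 5^1*43^1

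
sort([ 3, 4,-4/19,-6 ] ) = [ - 6,-4/19,3,4 ]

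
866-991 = - 125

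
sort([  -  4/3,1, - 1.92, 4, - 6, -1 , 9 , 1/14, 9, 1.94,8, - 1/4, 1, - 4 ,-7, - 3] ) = [ - 7, - 6, - 4 , - 3,  -  1.92,-4/3,-1, - 1/4, 1/14,  1,1,1.94,  4,8, 9,  9 ] 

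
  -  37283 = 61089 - 98372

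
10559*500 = 5279500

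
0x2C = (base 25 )1J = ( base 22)20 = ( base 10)44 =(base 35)19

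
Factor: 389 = 389^1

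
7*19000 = 133000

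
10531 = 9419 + 1112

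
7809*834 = 6512706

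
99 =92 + 7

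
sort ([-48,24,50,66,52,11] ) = [ - 48, 11,  24,  50, 52,66]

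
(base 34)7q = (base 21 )cc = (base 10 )264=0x108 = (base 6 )1120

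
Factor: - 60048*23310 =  - 1399718880  =  - 2^5*3^5*5^1*7^1 * 37^1*139^1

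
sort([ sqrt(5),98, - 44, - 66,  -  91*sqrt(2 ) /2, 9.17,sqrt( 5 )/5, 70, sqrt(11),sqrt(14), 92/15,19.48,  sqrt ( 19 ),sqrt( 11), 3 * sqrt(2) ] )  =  [-66,-91*sqrt ( 2) /2, - 44, sqrt (5 ) /5, sqrt( 5), sqrt( 11),  sqrt(11),  sqrt(14),3*sqrt(2),  sqrt( 19), 92/15,9.17,19.48,70,  98] 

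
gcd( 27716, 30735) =1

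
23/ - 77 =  - 1  +  54/77 = - 0.30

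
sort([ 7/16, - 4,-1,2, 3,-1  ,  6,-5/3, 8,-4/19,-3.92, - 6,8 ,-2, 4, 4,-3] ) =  [-6 , - 4, - 3.92, - 3, - 2, - 5/3, - 1, - 1 , - 4/19,7/16,2, 3 , 4,4,6, 8,8 ]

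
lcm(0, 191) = 0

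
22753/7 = 22753/7 = 3250.43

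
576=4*144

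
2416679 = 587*4117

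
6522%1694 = 1440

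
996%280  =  156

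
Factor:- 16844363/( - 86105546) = 2^(-1)*16844363^1 * 43052773^( - 1)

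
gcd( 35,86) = 1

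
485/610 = 97/122= 0.80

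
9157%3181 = 2795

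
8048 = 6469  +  1579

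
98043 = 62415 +35628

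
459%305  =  154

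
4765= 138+4627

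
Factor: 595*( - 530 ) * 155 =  - 48879250  =  - 2^1*5^3*7^1*17^1 * 31^1*53^1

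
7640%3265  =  1110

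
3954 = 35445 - 31491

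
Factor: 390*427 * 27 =2^1*3^4*5^1 * 7^1*13^1*61^1 = 4496310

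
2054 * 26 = 53404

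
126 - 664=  - 538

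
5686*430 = 2444980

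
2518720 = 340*7408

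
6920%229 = 50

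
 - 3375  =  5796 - 9171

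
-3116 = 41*(-76 )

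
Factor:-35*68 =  - 2380= -  2^2* 5^1*7^1*17^1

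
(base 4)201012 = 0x846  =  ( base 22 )486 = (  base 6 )13450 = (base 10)2118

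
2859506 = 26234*109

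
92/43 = 2 + 6/43= 2.14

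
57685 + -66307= - 8622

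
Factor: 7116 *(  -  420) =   -  2^4*3^2*5^1*7^1*593^1 = - 2988720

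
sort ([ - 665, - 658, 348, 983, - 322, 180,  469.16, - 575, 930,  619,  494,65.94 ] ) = [ - 665, - 658,-575, - 322, 65.94,180, 348, 469.16,494 , 619, 930,  983 ] 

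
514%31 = 18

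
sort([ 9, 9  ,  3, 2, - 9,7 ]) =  [ - 9, 2 , 3,7,9, 9]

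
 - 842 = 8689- 9531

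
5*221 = 1105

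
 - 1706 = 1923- 3629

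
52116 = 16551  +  35565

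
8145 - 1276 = 6869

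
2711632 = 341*7952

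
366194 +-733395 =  - 367201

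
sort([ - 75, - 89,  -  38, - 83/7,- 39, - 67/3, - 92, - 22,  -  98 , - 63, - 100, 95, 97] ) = [ - 100,  -  98,-92, - 89 , - 75, - 63 ,-39, - 38, - 67/3,-22, - 83/7, 95,97 ]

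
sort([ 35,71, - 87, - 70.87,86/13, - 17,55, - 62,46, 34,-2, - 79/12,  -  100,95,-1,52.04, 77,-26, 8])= [ - 100 ,-87 ,- 70.87 ,- 62, - 26, -17, - 79/12  , - 2, - 1,86/13,8, 34,35,46, 52.04,55, 71,77,95 ] 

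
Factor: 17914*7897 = 141466858 = 2^1 * 13^2*53^2*149^1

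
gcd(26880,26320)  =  560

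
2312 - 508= 1804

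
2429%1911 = 518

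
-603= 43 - 646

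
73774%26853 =20068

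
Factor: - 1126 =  - 2^1  *563^1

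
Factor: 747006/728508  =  2^( - 1 )*11^ ( - 1)*13^1*61^1*157^1 * 5519^( - 1) = 124501/121418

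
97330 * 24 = 2335920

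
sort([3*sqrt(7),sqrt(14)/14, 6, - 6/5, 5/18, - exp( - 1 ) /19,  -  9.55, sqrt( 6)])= [ - 9.55, - 6/5, - exp ( - 1)/19,sqrt( 14)/14,5/18, sqrt( 6), 6, 3*sqrt(7 )] 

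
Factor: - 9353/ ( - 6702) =2^( - 1) * 3^(-1 ) *47^1*199^1*1117^(-1 )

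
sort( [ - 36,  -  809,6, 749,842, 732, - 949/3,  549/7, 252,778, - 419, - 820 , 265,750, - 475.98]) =[ - 820, - 809, -475.98, - 419,  -  949/3, - 36, 6, 549/7,252 , 265, 732, 749, 750, 778,842 ]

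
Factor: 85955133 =3^1*11^2*107^1*  2213^1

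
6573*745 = 4896885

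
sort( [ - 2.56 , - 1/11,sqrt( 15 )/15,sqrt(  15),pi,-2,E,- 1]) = [ - 2.56,-2,  -  1, - 1/11,sqrt(15 )/15,  E,  pi,sqrt( 15) ] 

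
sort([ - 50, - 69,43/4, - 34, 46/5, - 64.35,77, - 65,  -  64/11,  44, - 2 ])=[ - 69, -65,-64.35, - 50, - 34,-64/11 , - 2, 46/5, 43/4, 44,  77]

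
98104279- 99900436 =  - 1796157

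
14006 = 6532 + 7474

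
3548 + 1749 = 5297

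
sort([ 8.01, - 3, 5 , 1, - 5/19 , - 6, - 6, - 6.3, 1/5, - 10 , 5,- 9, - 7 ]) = [ - 10, - 9, - 7, - 6.3, - 6, - 6,-3 , - 5/19,  1/5,1, 5 , 5, 8.01] 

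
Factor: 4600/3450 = 4/3=2^2*3^( - 1)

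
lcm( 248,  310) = 1240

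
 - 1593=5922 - 7515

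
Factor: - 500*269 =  - 134500 = -  2^2*5^3*269^1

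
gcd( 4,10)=2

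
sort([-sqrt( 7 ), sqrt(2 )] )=[ - sqrt( 7 ), sqrt( 2) ]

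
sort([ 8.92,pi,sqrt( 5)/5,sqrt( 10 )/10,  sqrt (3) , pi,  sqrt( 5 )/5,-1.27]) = [ - 1.27,sqrt(10)/10 , sqrt( 5 )/5, sqrt( 5 ) /5, sqrt( 3), pi , pi,8.92 ]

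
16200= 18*900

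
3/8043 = 1/2681=0.00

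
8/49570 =4/24785  =  0.00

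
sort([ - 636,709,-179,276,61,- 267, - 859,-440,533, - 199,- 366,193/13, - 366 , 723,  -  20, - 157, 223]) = [-859,- 636, - 440, - 366 ,  -  366,-267, - 199,-179,-157,-20,  193/13,61,223,276,533,709, 723]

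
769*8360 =6428840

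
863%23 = 12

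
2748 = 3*916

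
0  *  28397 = 0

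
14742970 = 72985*202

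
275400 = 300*918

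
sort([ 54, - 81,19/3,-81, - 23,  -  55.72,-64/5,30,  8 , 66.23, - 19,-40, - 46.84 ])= [ - 81, - 81,-55.72, - 46.84, - 40,-23 , - 19, - 64/5 , 19/3,8, 30,54,66.23 ] 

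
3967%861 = 523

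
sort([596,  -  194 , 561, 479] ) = [- 194,479, 561,596] 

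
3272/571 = 3272/571 = 5.73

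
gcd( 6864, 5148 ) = 1716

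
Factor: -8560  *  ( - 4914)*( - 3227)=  - 2^5*3^3*5^1*7^2 * 13^1 * 107^1 * 461^1 = - 135740011680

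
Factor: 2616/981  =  8/3 = 2^3 *3^( - 1 ) 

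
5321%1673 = 302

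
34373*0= 0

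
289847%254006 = 35841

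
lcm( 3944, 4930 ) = 19720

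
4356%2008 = 340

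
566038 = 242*2339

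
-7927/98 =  - 81+11/98=- 80.89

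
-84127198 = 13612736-97739934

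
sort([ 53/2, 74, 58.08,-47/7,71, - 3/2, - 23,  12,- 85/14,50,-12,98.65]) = [ - 23, - 12, - 47/7, - 85/14, - 3/2 , 12,53/2, 50,58.08 , 71, 74, 98.65 ] 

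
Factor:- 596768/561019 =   -  2^5*17^1*1097^1*561019^( - 1 )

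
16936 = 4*4234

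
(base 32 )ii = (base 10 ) 594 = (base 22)150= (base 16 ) 252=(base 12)416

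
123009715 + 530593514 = 653603229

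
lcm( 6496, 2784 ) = 19488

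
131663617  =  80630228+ 51033389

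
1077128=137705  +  939423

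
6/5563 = 6/5563= 0.00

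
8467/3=8467/3 = 2822.33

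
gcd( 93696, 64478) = 2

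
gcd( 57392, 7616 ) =272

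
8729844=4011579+4718265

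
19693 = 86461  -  66768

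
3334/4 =1667/2=833.50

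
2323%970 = 383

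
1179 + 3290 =4469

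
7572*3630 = 27486360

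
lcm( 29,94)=2726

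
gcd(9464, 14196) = 4732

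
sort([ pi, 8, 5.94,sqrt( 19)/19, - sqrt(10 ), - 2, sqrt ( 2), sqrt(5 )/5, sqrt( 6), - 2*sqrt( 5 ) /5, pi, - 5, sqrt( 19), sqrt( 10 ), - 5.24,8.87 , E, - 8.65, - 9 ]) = [ - 9, - 8.65, - 5.24, - 5, - sqrt(10), - 2,-2 * sqrt ( 5)/5, sqrt (19 ) /19, sqrt ( 5)/5,  sqrt( 2),  sqrt( 6), E , pi, pi, sqrt( 10 ),sqrt( 19), 5.94, 8,  8.87] 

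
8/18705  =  8/18705=0.00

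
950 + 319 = 1269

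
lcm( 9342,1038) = 9342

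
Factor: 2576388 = 2^2  *  3^1 * 43^1*4993^1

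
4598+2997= 7595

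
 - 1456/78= - 56/3=- 18.67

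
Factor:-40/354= - 2^2  *3^ (-1) * 5^1 * 59^(- 1) = - 20/177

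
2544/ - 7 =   -  364+4/7 = - 363.43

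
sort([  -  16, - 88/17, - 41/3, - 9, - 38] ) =[ - 38, - 16 ,-41/3,-9 ,  -  88/17 ]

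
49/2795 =49/2795 = 0.02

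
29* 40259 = 1167511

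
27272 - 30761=-3489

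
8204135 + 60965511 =69169646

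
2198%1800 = 398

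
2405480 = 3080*781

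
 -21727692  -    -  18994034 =-2733658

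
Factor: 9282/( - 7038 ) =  - 91/69 = - 3^(  -  1 )*7^1*13^1*23^( - 1 )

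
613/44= 13 + 41/44 = 13.93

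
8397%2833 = 2731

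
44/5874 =2/267 = 0.01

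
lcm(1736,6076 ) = 12152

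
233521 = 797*293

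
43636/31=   1407 + 19/31 = 1407.61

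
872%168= 32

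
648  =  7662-7014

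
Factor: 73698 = 2^1 *3^1*71^1*173^1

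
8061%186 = 63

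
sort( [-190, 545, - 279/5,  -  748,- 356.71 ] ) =[ - 748, - 356.71, - 190, - 279/5, 545] 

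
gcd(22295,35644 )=7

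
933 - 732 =201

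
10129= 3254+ 6875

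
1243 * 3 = 3729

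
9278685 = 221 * 41985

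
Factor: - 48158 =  - 2^1*11^2 * 199^1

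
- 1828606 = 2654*( - 689 ) 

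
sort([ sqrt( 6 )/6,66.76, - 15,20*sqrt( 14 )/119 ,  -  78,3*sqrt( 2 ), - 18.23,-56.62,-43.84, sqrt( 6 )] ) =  [  -  78, - 56.62,-43.84 , - 18.23, - 15,sqrt( 6 ) /6, 20 * sqrt( 14)/119,  sqrt(6 ),3*sqrt(2), 66.76 ]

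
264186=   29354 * 9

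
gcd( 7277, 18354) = 19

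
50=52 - 2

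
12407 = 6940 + 5467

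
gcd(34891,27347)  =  943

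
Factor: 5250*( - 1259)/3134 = -3^1  *  5^3*7^1*1259^1*1567^( - 1) = - 3304875/1567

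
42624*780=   33246720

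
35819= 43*833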